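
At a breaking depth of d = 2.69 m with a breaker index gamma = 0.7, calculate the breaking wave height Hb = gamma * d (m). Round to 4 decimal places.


Hb = gamma * d
Hb = 0.7 * 2.69
Hb = 1.8830 m

1.8830


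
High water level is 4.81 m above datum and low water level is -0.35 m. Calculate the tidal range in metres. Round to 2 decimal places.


Tidal range = High water - Low water
Tidal range = 4.81 - (-0.35)
Tidal range = 5.16 m

5.16


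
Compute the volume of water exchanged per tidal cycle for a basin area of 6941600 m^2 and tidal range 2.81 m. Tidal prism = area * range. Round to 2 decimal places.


Tidal prism = Area * Tidal range
P = 6941600 * 2.81
P = 19505896.00 m^3

19505896.00


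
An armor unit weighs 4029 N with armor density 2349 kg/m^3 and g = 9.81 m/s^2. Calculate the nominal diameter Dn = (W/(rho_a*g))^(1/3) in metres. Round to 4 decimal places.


V = W / (rho_a * g)
V = 4029 / (2349 * 9.81)
V = 4029 / 23043.69
V = 0.174842 m^3
Dn = V^(1/3) = 0.174842^(1/3)
Dn = 0.5592 m

0.5592


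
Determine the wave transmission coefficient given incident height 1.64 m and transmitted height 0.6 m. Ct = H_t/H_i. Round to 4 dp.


Ct = H_t / H_i
Ct = 0.6 / 1.64
Ct = 0.3659

0.3659


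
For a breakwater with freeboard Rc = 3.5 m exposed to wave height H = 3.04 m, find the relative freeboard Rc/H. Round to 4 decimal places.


Relative freeboard = Rc / H
= 3.5 / 3.04
= 1.1513

1.1513


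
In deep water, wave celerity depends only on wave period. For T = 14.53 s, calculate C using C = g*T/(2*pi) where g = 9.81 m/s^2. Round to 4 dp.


We use the deep-water celerity formula:
C = g * T / (2 * pi)
C = 9.81 * 14.53 / (2 * 3.14159...)
C = 142.539300 / 6.283185
C = 22.6858 m/s

22.6858


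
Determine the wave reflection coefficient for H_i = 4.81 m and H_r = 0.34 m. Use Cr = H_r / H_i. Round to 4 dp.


Cr = H_r / H_i
Cr = 0.34 / 4.81
Cr = 0.0707

0.0707


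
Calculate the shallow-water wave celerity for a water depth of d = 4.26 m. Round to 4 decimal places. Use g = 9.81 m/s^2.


Using the shallow-water approximation:
C = sqrt(g * d) = sqrt(9.81 * 4.26)
C = sqrt(41.7906)
C = 6.4646 m/s

6.4646


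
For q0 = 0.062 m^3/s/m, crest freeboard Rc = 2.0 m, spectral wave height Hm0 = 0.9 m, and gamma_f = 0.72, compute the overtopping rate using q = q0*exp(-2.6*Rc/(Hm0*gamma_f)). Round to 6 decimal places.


q = q0 * exp(-2.6 * Rc / (Hm0 * gamma_f))
Exponent = -2.6 * 2.0 / (0.9 * 0.72)
= -2.6 * 2.0 / 0.6480
= -8.024691
exp(-8.024691) = 0.000327
q = 0.062 * 0.000327
q = 0.000020 m^3/s/m

0.000020


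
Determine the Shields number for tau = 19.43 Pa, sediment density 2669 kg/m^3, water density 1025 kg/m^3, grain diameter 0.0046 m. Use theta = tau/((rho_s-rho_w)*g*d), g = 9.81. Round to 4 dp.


theta = tau / ((rho_s - rho_w) * g * d)
rho_s - rho_w = 2669 - 1025 = 1644
Denominator = 1644 * 9.81 * 0.0046 = 74.187144
theta = 19.43 / 74.187144
theta = 0.2619

0.2619


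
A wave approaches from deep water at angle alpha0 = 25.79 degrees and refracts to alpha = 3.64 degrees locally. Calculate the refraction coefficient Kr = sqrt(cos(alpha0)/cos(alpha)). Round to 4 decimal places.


Kr = sqrt(cos(alpha0) / cos(alpha))
cos(25.79) = 0.900395
cos(3.64) = 0.997983
Kr = sqrt(0.900395 / 0.997983)
Kr = sqrt(0.902215)
Kr = 0.9498

0.9498


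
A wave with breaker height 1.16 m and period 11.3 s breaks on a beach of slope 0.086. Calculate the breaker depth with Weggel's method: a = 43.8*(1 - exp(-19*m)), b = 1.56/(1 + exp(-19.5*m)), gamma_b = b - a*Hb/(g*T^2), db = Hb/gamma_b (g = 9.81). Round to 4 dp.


a = 43.8 * (1 - exp(-19 * m))
exp(-19 * 0.086) = exp(-1.6340) = 0.195147
a = 43.8 * (1 - 0.195147) = 35.252543
b = 1.56 / (1 + exp(-19.5 * m))
exp(-19.5 * 0.086) = exp(-1.6770) = 0.186934
b = 1.56 / (1 + 0.186934) = 1.314311
Hb / (g * T^2) = 1.16 / (9.81 * 11.3^2) = 1.16 / 1252.6389 = 0.00092605
gamma_b = b - a * Hb/(g*T^2) = 1.314311 - 35.252543 * 0.00092605 = 1.281665
db = Hb / gamma_b = 1.16 / 1.281665
db = 0.9051 m

0.9051


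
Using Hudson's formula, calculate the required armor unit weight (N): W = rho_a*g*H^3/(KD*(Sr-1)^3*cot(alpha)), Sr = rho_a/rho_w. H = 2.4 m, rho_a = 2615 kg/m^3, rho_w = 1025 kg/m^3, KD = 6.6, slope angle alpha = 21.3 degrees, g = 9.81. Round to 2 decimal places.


Sr = rho_a / rho_w = 2615 / 1025 = 2.551220
(Sr - 1) = 1.551220
(Sr - 1)^3 = 3.732672
cot(21.3) = 1 / tan(21.3) = 1 / 0.389884 = 2.564867
Numerator = 2615 * 9.81 * 2.4^3 = 354629.1456
Denominator = 6.6 * 3.732672 * 2.564867 = 63.187129
W = 354629.1456 / 63.187129
W = 5612.36 N

5612.36


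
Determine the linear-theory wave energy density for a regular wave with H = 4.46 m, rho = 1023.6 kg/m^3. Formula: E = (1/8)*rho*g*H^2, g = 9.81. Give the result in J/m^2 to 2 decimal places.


E = (1/8) * rho * g * H^2
E = (1/8) * 1023.6 * 9.81 * 4.46^2
E = 0.125 * 1023.6 * 9.81 * 19.8916
E = 24967.73 J/m^2

24967.73


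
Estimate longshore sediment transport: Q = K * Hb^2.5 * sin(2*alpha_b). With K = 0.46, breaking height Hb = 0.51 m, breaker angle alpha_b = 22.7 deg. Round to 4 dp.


Q = K * Hb^2.5 * sin(2 * alpha_b)
Hb^2.5 = 0.51^2.5 = 0.185749
sin(2 * 22.7) = sin(45.4) = 0.712026
Q = 0.46 * 0.185749 * 0.712026
Q = 0.0608 m^3/s

0.0608


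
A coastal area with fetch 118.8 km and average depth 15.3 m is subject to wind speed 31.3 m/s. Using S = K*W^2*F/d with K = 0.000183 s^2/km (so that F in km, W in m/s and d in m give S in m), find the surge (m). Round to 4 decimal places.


S = K * W^2 * F / d
W^2 = 31.3^2 = 979.69
S = 0.000183 * 979.69 * 118.8 / 15.3
Numerator = 0.000183 * 979.69 * 118.8 = 21.298852
S = 21.298852 / 15.3 = 1.3921 m

1.3921


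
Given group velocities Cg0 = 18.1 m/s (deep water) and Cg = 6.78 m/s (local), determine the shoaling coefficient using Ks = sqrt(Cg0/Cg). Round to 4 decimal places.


Ks = sqrt(Cg0 / Cg)
Ks = sqrt(18.1 / 6.78)
Ks = sqrt(2.6696)
Ks = 1.6339

1.6339


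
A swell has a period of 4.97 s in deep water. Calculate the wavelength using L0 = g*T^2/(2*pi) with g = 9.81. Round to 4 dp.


L0 = g * T^2 / (2 * pi)
L0 = 9.81 * 4.97^2 / (2 * pi)
L0 = 9.81 * 24.7009 / 6.28319
L0 = 242.3158 / 6.28319
L0 = 38.5658 m

38.5658


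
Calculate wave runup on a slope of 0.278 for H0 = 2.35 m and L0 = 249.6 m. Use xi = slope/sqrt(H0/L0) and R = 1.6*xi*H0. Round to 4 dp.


xi = slope / sqrt(H0/L0)
H0/L0 = 2.35/249.6 = 0.009415
sqrt(0.009415) = 0.097031
xi = 0.278 / 0.097031 = 2.865056
R = 1.6 * xi * H0 = 1.6 * 2.865056 * 2.35
R = 10.7726 m

10.7726


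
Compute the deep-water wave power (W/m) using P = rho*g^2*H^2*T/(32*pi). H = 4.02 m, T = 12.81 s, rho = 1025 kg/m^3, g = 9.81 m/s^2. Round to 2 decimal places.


P = rho * g^2 * H^2 * T / (32 * pi)
P = 1025 * 9.81^2 * 4.02^2 * 12.81 / (32 * pi)
P = 1025 * 96.2361 * 16.1604 * 12.81 / 100.53096
P = 203124.95 W/m

203124.95


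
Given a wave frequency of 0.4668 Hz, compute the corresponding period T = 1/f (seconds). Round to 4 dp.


T = 1 / f
T = 1 / 0.4668
T = 2.1422 s

2.1422


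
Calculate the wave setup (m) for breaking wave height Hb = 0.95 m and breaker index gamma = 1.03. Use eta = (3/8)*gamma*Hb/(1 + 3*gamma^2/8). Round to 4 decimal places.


eta = (3/8) * gamma * Hb / (1 + 3*gamma^2/8)
Numerator = (3/8) * 1.03 * 0.95 = 0.366937
Denominator = 1 + 3*1.03^2/8 = 1 + 0.397838 = 1.397838
eta = 0.366937 / 1.397838
eta = 0.2625 m

0.2625


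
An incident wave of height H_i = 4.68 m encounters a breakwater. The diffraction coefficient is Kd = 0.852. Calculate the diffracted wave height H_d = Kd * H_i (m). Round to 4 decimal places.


H_d = Kd * H_i
H_d = 0.852 * 4.68
H_d = 3.9874 m

3.9874


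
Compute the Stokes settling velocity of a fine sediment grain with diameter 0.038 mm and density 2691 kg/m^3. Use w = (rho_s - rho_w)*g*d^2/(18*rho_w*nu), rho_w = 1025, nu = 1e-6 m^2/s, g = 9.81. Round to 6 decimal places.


w = (rho_s - rho_w) * g * d^2 / (18 * rho_w * nu)
d = 0.038 mm = 0.000038 m
rho_s - rho_w = 2691 - 1025 = 1666
Numerator = 1666 * 9.81 * (0.000038)^2 = 0.000023599956
Denominator = 18 * 1025 * 1e-6 = 0.018450
w = 0.001279 m/s

0.001279


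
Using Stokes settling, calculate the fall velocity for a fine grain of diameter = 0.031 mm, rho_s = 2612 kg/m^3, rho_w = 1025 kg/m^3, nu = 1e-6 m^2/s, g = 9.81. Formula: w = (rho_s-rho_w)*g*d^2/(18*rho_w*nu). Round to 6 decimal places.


w = (rho_s - rho_w) * g * d^2 / (18 * rho_w * nu)
d = 0.031 mm = 0.000031 m
rho_s - rho_w = 2612 - 1025 = 1587
Numerator = 1587 * 9.81 * (0.000031)^2 = 0.000014961300
Denominator = 18 * 1025 * 1e-6 = 0.018450
w = 0.000811 m/s

0.000811


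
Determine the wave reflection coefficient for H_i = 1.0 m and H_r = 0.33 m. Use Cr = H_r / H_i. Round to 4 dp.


Cr = H_r / H_i
Cr = 0.33 / 1.0
Cr = 0.3300

0.3300


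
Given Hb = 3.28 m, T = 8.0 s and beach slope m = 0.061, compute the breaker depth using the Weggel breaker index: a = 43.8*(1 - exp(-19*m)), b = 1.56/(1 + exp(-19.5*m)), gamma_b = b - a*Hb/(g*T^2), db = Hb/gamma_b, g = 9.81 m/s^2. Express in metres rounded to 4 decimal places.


a = 43.8 * (1 - exp(-19 * m))
exp(-19 * 0.061) = exp(-1.1590) = 0.313800
a = 43.8 * (1 - 0.313800) = 30.055568
b = 1.56 / (1 + exp(-19.5 * m))
exp(-19.5 * 0.061) = exp(-1.1895) = 0.304373
b = 1.56 / (1 + 0.304373) = 1.195977
Hb / (g * T^2) = 3.28 / (9.81 * 8.0^2) = 3.28 / 627.8400 = 0.00522426
gamma_b = b - a * Hb/(g*T^2) = 1.195977 - 30.055568 * 0.00522426 = 1.038958
db = Hb / gamma_b = 3.28 / 1.038958
db = 3.1570 m

3.1570


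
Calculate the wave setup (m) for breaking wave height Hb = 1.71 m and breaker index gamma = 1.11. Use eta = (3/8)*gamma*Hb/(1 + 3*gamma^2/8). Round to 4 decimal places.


eta = (3/8) * gamma * Hb / (1 + 3*gamma^2/8)
Numerator = (3/8) * 1.11 * 1.71 = 0.711788
Denominator = 1 + 3*1.11^2/8 = 1 + 0.462038 = 1.462038
eta = 0.711788 / 1.462038
eta = 0.4868 m

0.4868


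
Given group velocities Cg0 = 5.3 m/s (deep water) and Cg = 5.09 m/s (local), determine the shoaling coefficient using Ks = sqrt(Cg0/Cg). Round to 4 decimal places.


Ks = sqrt(Cg0 / Cg)
Ks = sqrt(5.3 / 5.09)
Ks = sqrt(1.0413)
Ks = 1.0204

1.0204


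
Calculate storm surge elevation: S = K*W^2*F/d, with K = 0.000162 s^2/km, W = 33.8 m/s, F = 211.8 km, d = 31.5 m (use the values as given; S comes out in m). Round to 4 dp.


S = K * W^2 * F / d
W^2 = 33.8^2 = 1142.44
S = 0.000162 * 1142.44 * 211.8 / 31.5
Numerator = 0.000162 * 1142.44 * 211.8 = 39.198944
S = 39.198944 / 31.5 = 1.2444 m

1.2444


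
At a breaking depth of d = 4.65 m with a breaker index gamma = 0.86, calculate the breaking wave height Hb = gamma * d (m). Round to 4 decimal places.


Hb = gamma * d
Hb = 0.86 * 4.65
Hb = 3.9990 m

3.9990


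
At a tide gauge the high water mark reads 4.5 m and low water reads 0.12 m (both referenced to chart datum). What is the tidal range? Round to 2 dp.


Tidal range = High water - Low water
Tidal range = 4.5 - (0.12)
Tidal range = 4.38 m

4.38


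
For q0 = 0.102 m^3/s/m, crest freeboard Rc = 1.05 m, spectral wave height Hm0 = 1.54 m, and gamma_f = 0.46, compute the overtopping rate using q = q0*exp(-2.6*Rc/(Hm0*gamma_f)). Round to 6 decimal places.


q = q0 * exp(-2.6 * Rc / (Hm0 * gamma_f))
Exponent = -2.6 * 1.05 / (1.54 * 0.46)
= -2.6 * 1.05 / 0.7084
= -3.853755
exp(-3.853755) = 0.021200
q = 0.102 * 0.021200
q = 0.002162 m^3/s/m

0.002162


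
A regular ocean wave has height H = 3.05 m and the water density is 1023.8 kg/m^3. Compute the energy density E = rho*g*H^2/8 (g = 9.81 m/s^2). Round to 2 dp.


E = (1/8) * rho * g * H^2
E = (1/8) * 1023.8 * 9.81 * 3.05^2
E = 0.125 * 1023.8 * 9.81 * 9.3025
E = 11678.68 J/m^2

11678.68


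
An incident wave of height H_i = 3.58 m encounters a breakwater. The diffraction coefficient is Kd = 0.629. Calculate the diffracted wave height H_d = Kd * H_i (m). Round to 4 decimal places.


H_d = Kd * H_i
H_d = 0.629 * 3.58
H_d = 2.2518 m

2.2518


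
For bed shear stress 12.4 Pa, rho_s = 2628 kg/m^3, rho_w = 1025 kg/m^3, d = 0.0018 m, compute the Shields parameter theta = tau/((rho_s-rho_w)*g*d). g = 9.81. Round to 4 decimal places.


theta = tau / ((rho_s - rho_w) * g * d)
rho_s - rho_w = 2628 - 1025 = 1603
Denominator = 1603 * 9.81 * 0.0018 = 28.305774
theta = 12.4 / 28.305774
theta = 0.4381

0.4381


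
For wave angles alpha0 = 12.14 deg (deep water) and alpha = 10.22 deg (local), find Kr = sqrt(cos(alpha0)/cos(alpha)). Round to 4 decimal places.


Kr = sqrt(cos(alpha0) / cos(alpha))
cos(12.14) = 0.977637
cos(10.22) = 0.984134
Kr = sqrt(0.977637 / 0.984134)
Kr = sqrt(0.993398)
Kr = 0.9967

0.9967


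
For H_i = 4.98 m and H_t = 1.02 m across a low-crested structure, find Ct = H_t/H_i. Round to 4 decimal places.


Ct = H_t / H_i
Ct = 1.02 / 4.98
Ct = 0.2048

0.2048


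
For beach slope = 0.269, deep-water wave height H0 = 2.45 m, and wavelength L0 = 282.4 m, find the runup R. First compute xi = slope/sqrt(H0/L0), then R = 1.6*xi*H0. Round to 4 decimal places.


xi = slope / sqrt(H0/L0)
H0/L0 = 2.45/282.4 = 0.008676
sqrt(0.008676) = 0.093143
xi = 0.269 / 0.093143 = 2.888029
R = 1.6 * xi * H0 = 1.6 * 2.888029 * 2.45
R = 11.3211 m

11.3211


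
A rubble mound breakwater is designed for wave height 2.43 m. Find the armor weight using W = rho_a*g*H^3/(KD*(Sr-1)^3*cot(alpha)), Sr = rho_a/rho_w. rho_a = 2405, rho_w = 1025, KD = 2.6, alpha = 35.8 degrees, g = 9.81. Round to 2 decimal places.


Sr = rho_a / rho_w = 2405 / 1025 = 2.346341
(Sr - 1) = 1.346341
(Sr - 1)^3 = 2.440426
cot(35.8) = 1 / tan(35.8) = 1 / 0.721223 = 1.386534
Numerator = 2405 * 9.81 * 2.43^3 = 338534.4803
Denominator = 2.6 * 2.440426 * 1.386534 = 8.797709
W = 338534.4803 / 8.797709
W = 38479.84 N

38479.84


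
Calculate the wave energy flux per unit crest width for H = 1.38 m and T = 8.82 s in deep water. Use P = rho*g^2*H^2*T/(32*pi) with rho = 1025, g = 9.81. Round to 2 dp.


P = rho * g^2 * H^2 * T / (32 * pi)
P = 1025 * 9.81^2 * 1.38^2 * 8.82 / (32 * pi)
P = 1025 * 96.2361 * 1.9044 * 8.82 / 100.53096
P = 16481.20 W/m

16481.20


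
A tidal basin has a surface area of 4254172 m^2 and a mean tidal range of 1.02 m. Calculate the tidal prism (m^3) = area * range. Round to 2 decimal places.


Tidal prism = Area * Tidal range
P = 4254172 * 1.02
P = 4339255.44 m^3

4339255.44


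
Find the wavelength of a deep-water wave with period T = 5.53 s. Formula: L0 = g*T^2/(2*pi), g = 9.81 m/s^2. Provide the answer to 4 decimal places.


L0 = g * T^2 / (2 * pi)
L0 = 9.81 * 5.53^2 / (2 * pi)
L0 = 9.81 * 30.5809 / 6.28319
L0 = 299.9986 / 6.28319
L0 = 47.7463 m

47.7463


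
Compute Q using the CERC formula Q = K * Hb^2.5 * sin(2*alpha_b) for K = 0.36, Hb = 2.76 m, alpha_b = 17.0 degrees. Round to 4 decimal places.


Q = K * Hb^2.5 * sin(2 * alpha_b)
Hb^2.5 = 2.76^2.5 = 12.655308
sin(2 * 17.0) = sin(34.0) = 0.559193
Q = 0.36 * 12.655308 * 0.559193
Q = 2.5476 m^3/s

2.5476


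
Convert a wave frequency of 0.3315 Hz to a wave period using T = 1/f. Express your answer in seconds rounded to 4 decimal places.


T = 1 / f
T = 1 / 0.3315
T = 3.0166 s

3.0166


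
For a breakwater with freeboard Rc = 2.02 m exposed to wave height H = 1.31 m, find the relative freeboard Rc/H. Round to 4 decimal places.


Relative freeboard = Rc / H
= 2.02 / 1.31
= 1.5420

1.5420


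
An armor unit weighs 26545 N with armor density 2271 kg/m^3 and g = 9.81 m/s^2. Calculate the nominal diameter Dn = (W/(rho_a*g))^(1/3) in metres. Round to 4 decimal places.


V = W / (rho_a * g)
V = 26545 / (2271 * 9.81)
V = 26545 / 22278.51
V = 1.191507 m^3
Dn = V^(1/3) = 1.191507^(1/3)
Dn = 1.0601 m

1.0601


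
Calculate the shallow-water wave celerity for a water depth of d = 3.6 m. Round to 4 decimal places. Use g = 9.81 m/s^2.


Using the shallow-water approximation:
C = sqrt(g * d) = sqrt(9.81 * 3.6)
C = sqrt(35.3160)
C = 5.9427 m/s

5.9427


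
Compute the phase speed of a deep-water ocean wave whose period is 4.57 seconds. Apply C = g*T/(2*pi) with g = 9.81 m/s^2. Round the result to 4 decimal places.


We use the deep-water celerity formula:
C = g * T / (2 * pi)
C = 9.81 * 4.57 / (2 * 3.14159...)
C = 44.831700 / 6.283185
C = 7.1352 m/s

7.1352


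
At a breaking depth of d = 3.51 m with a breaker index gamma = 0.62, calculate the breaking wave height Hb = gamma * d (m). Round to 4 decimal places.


Hb = gamma * d
Hb = 0.62 * 3.51
Hb = 2.1762 m

2.1762


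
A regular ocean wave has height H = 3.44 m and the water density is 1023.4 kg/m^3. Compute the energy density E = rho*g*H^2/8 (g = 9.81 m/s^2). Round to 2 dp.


E = (1/8) * rho * g * H^2
E = (1/8) * 1023.4 * 9.81 * 3.44^2
E = 0.125 * 1023.4 * 9.81 * 11.8336
E = 14850.51 J/m^2

14850.51


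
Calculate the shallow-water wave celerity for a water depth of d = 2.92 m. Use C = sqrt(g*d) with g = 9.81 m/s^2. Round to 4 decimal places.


Using the shallow-water approximation:
C = sqrt(g * d) = sqrt(9.81 * 2.92)
C = sqrt(28.6452)
C = 5.3521 m/s

5.3521


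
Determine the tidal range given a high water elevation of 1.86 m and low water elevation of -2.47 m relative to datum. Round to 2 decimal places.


Tidal range = High water - Low water
Tidal range = 1.86 - (-2.47)
Tidal range = 4.33 m

4.33


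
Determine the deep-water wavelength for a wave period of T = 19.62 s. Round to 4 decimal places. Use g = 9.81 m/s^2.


L0 = g * T^2 / (2 * pi)
L0 = 9.81 * 19.62^2 / (2 * pi)
L0 = 9.81 * 384.9444 / 6.28319
L0 = 3776.3046 / 6.28319
L0 = 601.0175 m

601.0175


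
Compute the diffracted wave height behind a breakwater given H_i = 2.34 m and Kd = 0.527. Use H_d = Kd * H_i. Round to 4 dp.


H_d = Kd * H_i
H_d = 0.527 * 2.34
H_d = 1.2332 m

1.2332


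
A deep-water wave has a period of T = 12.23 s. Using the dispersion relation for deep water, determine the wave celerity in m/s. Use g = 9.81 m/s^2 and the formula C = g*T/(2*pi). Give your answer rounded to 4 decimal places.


We use the deep-water celerity formula:
C = g * T / (2 * pi)
C = 9.81 * 12.23 / (2 * 3.14159...)
C = 119.976300 / 6.283185
C = 19.0948 m/s

19.0948


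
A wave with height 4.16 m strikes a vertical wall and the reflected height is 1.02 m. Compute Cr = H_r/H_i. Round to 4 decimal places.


Cr = H_r / H_i
Cr = 1.02 / 4.16
Cr = 0.2452

0.2452


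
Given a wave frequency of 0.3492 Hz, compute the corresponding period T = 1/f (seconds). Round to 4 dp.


T = 1 / f
T = 1 / 0.3492
T = 2.8637 s

2.8637


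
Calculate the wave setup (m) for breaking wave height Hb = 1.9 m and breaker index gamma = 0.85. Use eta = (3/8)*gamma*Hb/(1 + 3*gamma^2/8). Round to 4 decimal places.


eta = (3/8) * gamma * Hb / (1 + 3*gamma^2/8)
Numerator = (3/8) * 0.85 * 1.9 = 0.605625
Denominator = 1 + 3*0.85^2/8 = 1 + 0.270938 = 1.270938
eta = 0.605625 / 1.270938
eta = 0.4765 m

0.4765


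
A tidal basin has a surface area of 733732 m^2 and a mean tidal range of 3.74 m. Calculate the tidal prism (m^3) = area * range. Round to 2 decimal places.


Tidal prism = Area * Tidal range
P = 733732 * 3.74
P = 2744157.68 m^3

2744157.68


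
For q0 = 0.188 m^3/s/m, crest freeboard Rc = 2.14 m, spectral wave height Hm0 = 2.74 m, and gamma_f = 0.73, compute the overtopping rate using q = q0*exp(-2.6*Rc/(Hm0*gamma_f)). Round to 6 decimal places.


q = q0 * exp(-2.6 * Rc / (Hm0 * gamma_f))
Exponent = -2.6 * 2.14 / (2.74 * 0.73)
= -2.6 * 2.14 / 2.0002
= -2.781722
exp(-2.781722) = 0.061932
q = 0.188 * 0.061932
q = 0.011643 m^3/s/m

0.011643


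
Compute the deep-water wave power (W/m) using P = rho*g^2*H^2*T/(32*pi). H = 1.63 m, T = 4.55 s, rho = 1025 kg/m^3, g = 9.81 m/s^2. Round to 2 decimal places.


P = rho * g^2 * H^2 * T / (32 * pi)
P = 1025 * 9.81^2 * 1.63^2 * 4.55 / (32 * pi)
P = 1025 * 96.2361 * 2.6569 * 4.55 / 100.53096
P = 11861.75 W/m

11861.75


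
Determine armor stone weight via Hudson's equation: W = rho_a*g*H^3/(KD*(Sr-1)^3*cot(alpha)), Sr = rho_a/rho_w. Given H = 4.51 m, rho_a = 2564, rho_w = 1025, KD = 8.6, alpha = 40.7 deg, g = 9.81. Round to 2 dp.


Sr = rho_a / rho_w = 2564 / 1025 = 2.501463
(Sr - 1) = 1.501463
(Sr - 1)^3 = 3.384888
cot(40.7) = 1 / tan(40.7) = 1 / 0.860136 = 1.162607
Numerator = 2564 * 9.81 * 4.51^3 = 2307366.8768
Denominator = 8.6 * 3.384888 * 1.162607 = 33.843537
W = 2307366.8768 / 33.843537
W = 68177.47 N

68177.47


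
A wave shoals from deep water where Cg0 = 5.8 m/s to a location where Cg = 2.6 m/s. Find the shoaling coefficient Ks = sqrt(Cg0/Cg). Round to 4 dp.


Ks = sqrt(Cg0 / Cg)
Ks = sqrt(5.8 / 2.6)
Ks = sqrt(2.2308)
Ks = 1.4936

1.4936


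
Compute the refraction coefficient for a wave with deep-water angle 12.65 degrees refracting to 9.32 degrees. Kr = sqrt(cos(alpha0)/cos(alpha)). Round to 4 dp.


Kr = sqrt(cos(alpha0) / cos(alpha))
cos(12.65) = 0.975726
cos(9.32) = 0.986799
Kr = sqrt(0.975726 / 0.986799)
Kr = sqrt(0.988779)
Kr = 0.9944

0.9944


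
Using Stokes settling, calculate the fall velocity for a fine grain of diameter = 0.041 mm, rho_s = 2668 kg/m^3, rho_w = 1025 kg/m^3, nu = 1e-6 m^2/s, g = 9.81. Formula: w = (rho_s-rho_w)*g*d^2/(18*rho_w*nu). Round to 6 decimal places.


w = (rho_s - rho_w) * g * d^2 / (18 * rho_w * nu)
d = 0.041 mm = 0.000041 m
rho_s - rho_w = 2668 - 1025 = 1643
Numerator = 1643 * 9.81 * (0.000041)^2 = 0.000027094072
Denominator = 18 * 1025 * 1e-6 = 0.018450
w = 0.001469 m/s

0.001469


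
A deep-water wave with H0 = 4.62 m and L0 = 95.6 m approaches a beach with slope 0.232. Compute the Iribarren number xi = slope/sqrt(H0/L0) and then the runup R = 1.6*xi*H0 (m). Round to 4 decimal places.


xi = slope / sqrt(H0/L0)
H0/L0 = 4.62/95.6 = 0.048326
sqrt(0.048326) = 0.219833
xi = 0.232 / 0.219833 = 1.055349
R = 1.6 * xi * H0 = 1.6 * 1.055349 * 4.62
R = 7.8011 m

7.8011


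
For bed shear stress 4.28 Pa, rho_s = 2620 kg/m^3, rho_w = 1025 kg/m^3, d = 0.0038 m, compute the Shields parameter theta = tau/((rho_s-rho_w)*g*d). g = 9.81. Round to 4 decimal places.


theta = tau / ((rho_s - rho_w) * g * d)
rho_s - rho_w = 2620 - 1025 = 1595
Denominator = 1595 * 9.81 * 0.0038 = 59.458410
theta = 4.28 / 59.458410
theta = 0.0720

0.0720


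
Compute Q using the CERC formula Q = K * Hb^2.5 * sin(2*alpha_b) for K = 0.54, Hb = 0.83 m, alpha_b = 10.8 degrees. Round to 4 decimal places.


Q = K * Hb^2.5 * sin(2 * alpha_b)
Hb^2.5 = 0.83^2.5 = 0.627618
sin(2 * 10.8) = sin(21.6) = 0.368125
Q = 0.54 * 0.627618 * 0.368125
Q = 0.1248 m^3/s

0.1248


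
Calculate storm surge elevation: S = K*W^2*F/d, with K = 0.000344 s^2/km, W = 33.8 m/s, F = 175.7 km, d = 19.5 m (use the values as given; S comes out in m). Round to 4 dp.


S = K * W^2 * F / d
W^2 = 33.8^2 = 1142.44
S = 0.000344 * 1142.44 * 175.7 / 19.5
Numerator = 0.000344 * 1142.44 * 175.7 = 69.049988
S = 69.049988 / 19.5 = 3.5410 m

3.5410


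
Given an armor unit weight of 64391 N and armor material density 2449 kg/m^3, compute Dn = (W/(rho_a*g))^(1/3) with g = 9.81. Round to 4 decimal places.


V = W / (rho_a * g)
V = 64391 / (2449 * 9.81)
V = 64391 / 24024.69
V = 2.680201 m^3
Dn = V^(1/3) = 2.680201^(1/3)
Dn = 1.3891 m

1.3891


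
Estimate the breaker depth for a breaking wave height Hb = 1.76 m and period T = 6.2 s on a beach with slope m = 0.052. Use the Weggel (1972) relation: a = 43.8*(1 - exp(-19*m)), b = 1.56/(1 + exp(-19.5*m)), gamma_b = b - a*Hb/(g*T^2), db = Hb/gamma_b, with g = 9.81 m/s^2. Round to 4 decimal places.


a = 43.8 * (1 - exp(-19 * m))
exp(-19 * 0.052) = exp(-0.9880) = 0.372321
a = 43.8 * (1 - 0.372321) = 27.492358
b = 1.56 / (1 + exp(-19.5 * m))
exp(-19.5 * 0.052) = exp(-1.0140) = 0.362765
b = 1.56 / (1 + 0.362765) = 1.144731
Hb / (g * T^2) = 1.76 / (9.81 * 6.2^2) = 1.76 / 377.0964 = 0.00466724
gamma_b = b - a * Hb/(g*T^2) = 1.144731 - 27.492358 * 0.00466724 = 1.016418
db = Hb / gamma_b = 1.76 / 1.016418
db = 1.7316 m

1.7316


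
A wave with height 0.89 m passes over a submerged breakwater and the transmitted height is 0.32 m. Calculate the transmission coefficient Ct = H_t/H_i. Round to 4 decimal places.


Ct = H_t / H_i
Ct = 0.32 / 0.89
Ct = 0.3596

0.3596


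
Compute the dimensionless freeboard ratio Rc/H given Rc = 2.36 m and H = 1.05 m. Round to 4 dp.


Relative freeboard = Rc / H
= 2.36 / 1.05
= 2.2476

2.2476


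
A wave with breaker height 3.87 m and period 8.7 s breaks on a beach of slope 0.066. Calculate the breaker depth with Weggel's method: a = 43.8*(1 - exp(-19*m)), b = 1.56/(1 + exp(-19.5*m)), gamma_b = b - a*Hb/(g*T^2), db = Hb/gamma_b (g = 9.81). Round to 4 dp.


a = 43.8 * (1 - exp(-19 * m))
exp(-19 * 0.066) = exp(-1.2540) = 0.285361
a = 43.8 * (1 - 0.285361) = 31.301185
b = 1.56 / (1 + exp(-19.5 * m))
exp(-19.5 * 0.066) = exp(-1.2870) = 0.276098
b = 1.56 / (1 + 0.276098) = 1.222477
Hb / (g * T^2) = 3.87 / (9.81 * 8.7^2) = 3.87 / 742.5189 = 0.00521199
gamma_b = b - a * Hb/(g*T^2) = 1.222477 - 31.301185 * 0.00521199 = 1.059335
db = Hb / gamma_b = 3.87 / 1.059335
db = 3.6532 m

3.6532


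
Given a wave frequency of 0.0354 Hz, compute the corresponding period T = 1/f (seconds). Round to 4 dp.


T = 1 / f
T = 1 / 0.0354
T = 28.2486 s

28.2486


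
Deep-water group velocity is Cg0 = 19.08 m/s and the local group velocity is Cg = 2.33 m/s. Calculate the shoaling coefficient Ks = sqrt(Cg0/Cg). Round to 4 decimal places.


Ks = sqrt(Cg0 / Cg)
Ks = sqrt(19.08 / 2.33)
Ks = sqrt(8.1888)
Ks = 2.8616

2.8616


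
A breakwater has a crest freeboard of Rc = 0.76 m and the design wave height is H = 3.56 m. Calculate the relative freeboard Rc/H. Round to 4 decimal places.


Relative freeboard = Rc / H
= 0.76 / 3.56
= 0.2135

0.2135


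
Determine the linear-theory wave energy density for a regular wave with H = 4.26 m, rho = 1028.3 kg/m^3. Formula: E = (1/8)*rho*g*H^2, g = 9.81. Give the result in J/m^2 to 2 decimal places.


E = (1/8) * rho * g * H^2
E = (1/8) * 1028.3 * 9.81 * 4.26^2
E = 0.125 * 1028.3 * 9.81 * 18.1476
E = 22883.27 J/m^2

22883.27


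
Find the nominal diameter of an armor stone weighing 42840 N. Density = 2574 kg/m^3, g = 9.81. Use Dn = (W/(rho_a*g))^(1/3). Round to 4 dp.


V = W / (rho_a * g)
V = 42840 / (2574 * 9.81)
V = 42840 / 25250.94
V = 1.696571 m^3
Dn = V^(1/3) = 1.696571^(1/3)
Dn = 1.1927 m

1.1927


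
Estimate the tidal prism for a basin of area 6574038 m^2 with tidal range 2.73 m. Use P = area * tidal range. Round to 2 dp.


Tidal prism = Area * Tidal range
P = 6574038 * 2.73
P = 17947123.74 m^3

17947123.74


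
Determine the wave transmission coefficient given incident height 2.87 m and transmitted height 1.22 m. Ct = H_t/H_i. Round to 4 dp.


Ct = H_t / H_i
Ct = 1.22 / 2.87
Ct = 0.4251

0.4251


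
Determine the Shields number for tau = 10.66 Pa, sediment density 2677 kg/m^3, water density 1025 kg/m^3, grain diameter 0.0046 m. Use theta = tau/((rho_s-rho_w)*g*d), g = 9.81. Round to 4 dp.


theta = tau / ((rho_s - rho_w) * g * d)
rho_s - rho_w = 2677 - 1025 = 1652
Denominator = 1652 * 9.81 * 0.0046 = 74.548152
theta = 10.66 / 74.548152
theta = 0.1430

0.1430


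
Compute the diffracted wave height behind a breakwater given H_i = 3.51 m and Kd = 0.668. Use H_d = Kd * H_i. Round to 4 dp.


H_d = Kd * H_i
H_d = 0.668 * 3.51
H_d = 2.3447 m

2.3447


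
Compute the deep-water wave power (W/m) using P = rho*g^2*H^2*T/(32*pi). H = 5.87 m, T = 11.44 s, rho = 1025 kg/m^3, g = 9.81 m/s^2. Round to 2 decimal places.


P = rho * g^2 * H^2 * T / (32 * pi)
P = 1025 * 9.81^2 * 5.87^2 * 11.44 / (32 * pi)
P = 1025 * 96.2361 * 34.4569 * 11.44 / 100.53096
P = 386780.22 W/m

386780.22


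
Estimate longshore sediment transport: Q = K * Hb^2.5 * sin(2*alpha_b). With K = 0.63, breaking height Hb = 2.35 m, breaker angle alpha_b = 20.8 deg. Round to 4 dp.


Q = K * Hb^2.5 * sin(2 * alpha_b)
Hb^2.5 = 2.35^2.5 = 8.465832
sin(2 * 20.8) = sin(41.6) = 0.663926
Q = 0.63 * 8.465832 * 0.663926
Q = 3.5410 m^3/s

3.5410


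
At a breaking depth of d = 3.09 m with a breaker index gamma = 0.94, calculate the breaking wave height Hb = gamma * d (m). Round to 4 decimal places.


Hb = gamma * d
Hb = 0.94 * 3.09
Hb = 2.9046 m

2.9046


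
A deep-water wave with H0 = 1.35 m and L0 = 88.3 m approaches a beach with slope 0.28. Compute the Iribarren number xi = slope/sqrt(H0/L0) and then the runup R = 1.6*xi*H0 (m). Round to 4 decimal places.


xi = slope / sqrt(H0/L0)
H0/L0 = 1.35/88.3 = 0.015289
sqrt(0.015289) = 0.123648
xi = 0.28 / 0.123648 = 2.264496
R = 1.6 * xi * H0 = 1.6 * 2.264496 * 1.35
R = 4.8913 m

4.8913


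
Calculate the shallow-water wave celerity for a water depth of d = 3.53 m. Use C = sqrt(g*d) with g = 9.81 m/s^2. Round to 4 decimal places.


Using the shallow-water approximation:
C = sqrt(g * d) = sqrt(9.81 * 3.53)
C = sqrt(34.6293)
C = 5.8847 m/s

5.8847


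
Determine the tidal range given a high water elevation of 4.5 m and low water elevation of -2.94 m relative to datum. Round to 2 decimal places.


Tidal range = High water - Low water
Tidal range = 4.5 - (-2.94)
Tidal range = 7.44 m

7.44


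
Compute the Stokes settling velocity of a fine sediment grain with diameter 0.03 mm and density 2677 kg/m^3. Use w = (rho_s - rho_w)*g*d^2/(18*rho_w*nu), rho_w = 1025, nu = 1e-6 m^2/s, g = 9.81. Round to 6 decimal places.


w = (rho_s - rho_w) * g * d^2 / (18 * rho_w * nu)
d = 0.03 mm = 0.000030 m
rho_s - rho_w = 2677 - 1025 = 1652
Numerator = 1652 * 9.81 * (0.000030)^2 = 0.000014585508
Denominator = 18 * 1025 * 1e-6 = 0.018450
w = 0.000791 m/s

0.000791


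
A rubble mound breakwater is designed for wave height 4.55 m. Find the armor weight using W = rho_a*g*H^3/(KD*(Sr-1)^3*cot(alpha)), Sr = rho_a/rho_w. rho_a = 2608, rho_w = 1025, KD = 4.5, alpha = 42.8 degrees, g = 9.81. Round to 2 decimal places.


Sr = rho_a / rho_w = 2608 / 1025 = 2.544390
(Sr - 1) = 1.544390
(Sr - 1)^3 = 3.683589
cot(42.8) = 1 / tan(42.8) = 1 / 0.926010 = 1.079902
Numerator = 2608 * 9.81 * 4.55^3 = 2409965.2723
Denominator = 4.5 * 3.683589 * 1.079902 = 17.900613
W = 2409965.2723 / 17.900613
W = 134630.32 N

134630.32


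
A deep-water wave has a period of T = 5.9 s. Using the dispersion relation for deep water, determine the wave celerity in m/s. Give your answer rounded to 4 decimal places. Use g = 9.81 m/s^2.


We use the deep-water celerity formula:
C = g * T / (2 * pi)
C = 9.81 * 5.9 / (2 * 3.14159...)
C = 57.879000 / 6.283185
C = 9.2117 m/s

9.2117


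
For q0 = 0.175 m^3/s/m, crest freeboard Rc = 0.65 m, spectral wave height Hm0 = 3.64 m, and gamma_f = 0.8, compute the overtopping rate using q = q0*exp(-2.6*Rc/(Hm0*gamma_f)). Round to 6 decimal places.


q = q0 * exp(-2.6 * Rc / (Hm0 * gamma_f))
Exponent = -2.6 * 0.65 / (3.64 * 0.8)
= -2.6 * 0.65 / 2.9120
= -0.580357
exp(-0.580357) = 0.559698
q = 0.175 * 0.559698
q = 0.097947 m^3/s/m

0.097947


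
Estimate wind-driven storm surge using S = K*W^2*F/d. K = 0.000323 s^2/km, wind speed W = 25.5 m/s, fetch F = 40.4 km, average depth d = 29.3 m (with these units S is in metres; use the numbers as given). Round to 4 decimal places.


S = K * W^2 * F / d
W^2 = 25.5^2 = 650.25
S = 0.000323 * 650.25 * 40.4 / 29.3
Numerator = 0.000323 * 650.25 * 40.4 = 8.485242
S = 8.485242 / 29.3 = 0.2896 m

0.2896


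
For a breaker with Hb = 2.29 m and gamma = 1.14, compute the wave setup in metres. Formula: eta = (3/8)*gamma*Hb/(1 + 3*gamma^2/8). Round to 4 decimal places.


eta = (3/8) * gamma * Hb / (1 + 3*gamma^2/8)
Numerator = (3/8) * 1.14 * 2.29 = 0.978975
Denominator = 1 + 3*1.14^2/8 = 1 + 0.487350 = 1.487350
eta = 0.978975 / 1.487350
eta = 0.6582 m

0.6582


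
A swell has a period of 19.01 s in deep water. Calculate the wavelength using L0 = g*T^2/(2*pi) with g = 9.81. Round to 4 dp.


L0 = g * T^2 / (2 * pi)
L0 = 9.81 * 19.01^2 / (2 * pi)
L0 = 9.81 * 361.3801 / 6.28319
L0 = 3545.1388 / 6.28319
L0 = 564.2264 m

564.2264


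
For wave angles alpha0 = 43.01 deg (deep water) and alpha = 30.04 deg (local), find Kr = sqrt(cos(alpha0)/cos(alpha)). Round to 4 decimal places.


Kr = sqrt(cos(alpha0) / cos(alpha))
cos(43.01) = 0.731235
cos(30.04) = 0.865676
Kr = sqrt(0.731235 / 0.865676)
Kr = sqrt(0.844698)
Kr = 0.9191

0.9191


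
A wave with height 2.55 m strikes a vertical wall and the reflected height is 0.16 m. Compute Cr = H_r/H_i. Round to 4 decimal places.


Cr = H_r / H_i
Cr = 0.16 / 2.55
Cr = 0.0627

0.0627


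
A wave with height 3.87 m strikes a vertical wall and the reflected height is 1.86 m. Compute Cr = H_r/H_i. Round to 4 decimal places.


Cr = H_r / H_i
Cr = 1.86 / 3.87
Cr = 0.4806

0.4806


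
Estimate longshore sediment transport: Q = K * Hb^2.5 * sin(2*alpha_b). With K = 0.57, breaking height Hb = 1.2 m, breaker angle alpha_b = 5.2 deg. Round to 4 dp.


Q = K * Hb^2.5 * sin(2 * alpha_b)
Hb^2.5 = 1.2^2.5 = 1.577441
sin(2 * 5.2) = sin(10.4) = 0.180519
Q = 0.57 * 1.577441 * 0.180519
Q = 0.1623 m^3/s

0.1623


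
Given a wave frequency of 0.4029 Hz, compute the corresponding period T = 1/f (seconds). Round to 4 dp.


T = 1 / f
T = 1 / 0.4029
T = 2.4820 s

2.4820


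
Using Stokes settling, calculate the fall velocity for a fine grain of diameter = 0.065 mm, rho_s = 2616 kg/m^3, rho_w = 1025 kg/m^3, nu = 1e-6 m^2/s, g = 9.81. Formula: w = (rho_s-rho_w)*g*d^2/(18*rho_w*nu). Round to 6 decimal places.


w = (rho_s - rho_w) * g * d^2 / (18 * rho_w * nu)
d = 0.065 mm = 0.000065 m
rho_s - rho_w = 2616 - 1025 = 1591
Numerator = 1591 * 9.81 * (0.000065)^2 = 0.000065942575
Denominator = 18 * 1025 * 1e-6 = 0.018450
w = 0.003574 m/s

0.003574


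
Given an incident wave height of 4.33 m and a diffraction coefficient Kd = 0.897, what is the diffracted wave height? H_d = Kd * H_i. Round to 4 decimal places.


H_d = Kd * H_i
H_d = 0.897 * 4.33
H_d = 3.8840 m

3.8840


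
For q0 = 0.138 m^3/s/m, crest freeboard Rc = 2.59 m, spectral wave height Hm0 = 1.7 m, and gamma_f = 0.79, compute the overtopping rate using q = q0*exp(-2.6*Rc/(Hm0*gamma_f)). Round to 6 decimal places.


q = q0 * exp(-2.6 * Rc / (Hm0 * gamma_f))
Exponent = -2.6 * 2.59 / (1.7 * 0.79)
= -2.6 * 2.59 / 1.3430
= -5.014147
exp(-5.014147) = 0.006643
q = 0.138 * 0.006643
q = 0.000917 m^3/s/m

0.000917


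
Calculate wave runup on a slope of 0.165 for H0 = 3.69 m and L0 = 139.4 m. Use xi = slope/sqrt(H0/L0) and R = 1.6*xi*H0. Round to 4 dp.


xi = slope / sqrt(H0/L0)
H0/L0 = 3.69/139.4 = 0.026471
sqrt(0.026471) = 0.162698
xi = 0.165 / 0.162698 = 1.014150
R = 1.6 * xi * H0 = 1.6 * 1.014150 * 3.69
R = 5.9875 m

5.9875


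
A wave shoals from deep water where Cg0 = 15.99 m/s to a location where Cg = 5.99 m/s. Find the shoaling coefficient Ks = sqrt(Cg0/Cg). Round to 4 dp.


Ks = sqrt(Cg0 / Cg)
Ks = sqrt(15.99 / 5.99)
Ks = sqrt(2.6694)
Ks = 1.6338

1.6338


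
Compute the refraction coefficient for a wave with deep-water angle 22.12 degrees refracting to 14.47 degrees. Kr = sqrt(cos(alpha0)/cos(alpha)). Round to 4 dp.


Kr = sqrt(cos(alpha0) / cos(alpha))
cos(22.12) = 0.926397
cos(14.47) = 0.968279
Kr = sqrt(0.926397 / 0.968279)
Kr = sqrt(0.956747)
Kr = 0.9781

0.9781


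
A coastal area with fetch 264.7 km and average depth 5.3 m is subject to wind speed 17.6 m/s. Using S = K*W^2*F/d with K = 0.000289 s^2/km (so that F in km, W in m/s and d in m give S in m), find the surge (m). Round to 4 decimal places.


S = K * W^2 * F / d
W^2 = 17.6^2 = 309.76
S = 0.000289 * 309.76 * 264.7 / 5.3
Numerator = 0.000289 * 309.76 * 264.7 = 23.696113
S = 23.696113 / 5.3 = 4.4710 m

4.4710


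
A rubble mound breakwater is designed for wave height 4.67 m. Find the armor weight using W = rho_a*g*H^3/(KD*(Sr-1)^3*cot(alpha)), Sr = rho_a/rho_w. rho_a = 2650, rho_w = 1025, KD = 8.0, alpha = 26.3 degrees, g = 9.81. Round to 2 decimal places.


Sr = rho_a / rho_w = 2650 / 1025 = 2.585366
(Sr - 1) = 1.585366
(Sr - 1)^3 = 3.984635
cot(26.3) = 1 / tan(26.3) = 1 / 0.494231 = 2.023346
Numerator = 2650 * 9.81 * 4.67^3 = 2647680.1715
Denominator = 8.0 * 3.984635 * 2.023346 = 64.498363
W = 2647680.1715 / 64.498363
W = 41050.35 N

41050.35


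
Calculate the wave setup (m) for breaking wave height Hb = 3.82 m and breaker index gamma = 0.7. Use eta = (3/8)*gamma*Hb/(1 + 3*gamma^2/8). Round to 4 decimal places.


eta = (3/8) * gamma * Hb / (1 + 3*gamma^2/8)
Numerator = (3/8) * 0.7 * 3.82 = 1.002750
Denominator = 1 + 3*0.7^2/8 = 1 + 0.183750 = 1.183750
eta = 1.002750 / 1.183750
eta = 0.8471 m

0.8471


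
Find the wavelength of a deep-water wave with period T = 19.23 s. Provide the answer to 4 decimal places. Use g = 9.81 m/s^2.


L0 = g * T^2 / (2 * pi)
L0 = 9.81 * 19.23^2 / (2 * pi)
L0 = 9.81 * 369.7929 / 6.28319
L0 = 3627.6683 / 6.28319
L0 = 577.3613 m

577.3613


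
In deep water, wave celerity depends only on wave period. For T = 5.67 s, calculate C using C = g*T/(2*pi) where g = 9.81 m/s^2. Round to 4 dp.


We use the deep-water celerity formula:
C = g * T / (2 * pi)
C = 9.81 * 5.67 / (2 * 3.14159...)
C = 55.622700 / 6.283185
C = 8.8526 m/s

8.8526


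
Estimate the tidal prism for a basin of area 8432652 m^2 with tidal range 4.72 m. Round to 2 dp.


Tidal prism = Area * Tidal range
P = 8432652 * 4.72
P = 39802117.44 m^3

39802117.44


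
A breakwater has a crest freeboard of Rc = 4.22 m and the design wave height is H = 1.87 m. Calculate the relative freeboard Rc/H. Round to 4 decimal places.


Relative freeboard = Rc / H
= 4.22 / 1.87
= 2.2567

2.2567


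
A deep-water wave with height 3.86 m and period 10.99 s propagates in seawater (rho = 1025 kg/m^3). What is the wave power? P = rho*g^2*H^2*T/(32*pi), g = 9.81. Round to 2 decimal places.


P = rho * g^2 * H^2 * T / (32 * pi)
P = 1025 * 9.81^2 * 3.86^2 * 10.99 / (32 * pi)
P = 1025 * 96.2361 * 14.8996 * 10.99 / 100.53096
P = 160669.83 W/m

160669.83


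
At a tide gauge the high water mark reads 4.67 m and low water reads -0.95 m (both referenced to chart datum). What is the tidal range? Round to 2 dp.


Tidal range = High water - Low water
Tidal range = 4.67 - (-0.95)
Tidal range = 5.62 m

5.62


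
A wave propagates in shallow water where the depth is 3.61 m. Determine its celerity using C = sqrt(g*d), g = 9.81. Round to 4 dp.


Using the shallow-water approximation:
C = sqrt(g * d) = sqrt(9.81 * 3.61)
C = sqrt(35.4141)
C = 5.9510 m/s

5.9510


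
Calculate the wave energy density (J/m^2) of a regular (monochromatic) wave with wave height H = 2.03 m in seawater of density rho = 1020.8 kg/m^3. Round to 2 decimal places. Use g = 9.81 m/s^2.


E = (1/8) * rho * g * H^2
E = (1/8) * 1020.8 * 9.81 * 2.03^2
E = 0.125 * 1020.8 * 9.81 * 4.1209
E = 5158.36 J/m^2

5158.36


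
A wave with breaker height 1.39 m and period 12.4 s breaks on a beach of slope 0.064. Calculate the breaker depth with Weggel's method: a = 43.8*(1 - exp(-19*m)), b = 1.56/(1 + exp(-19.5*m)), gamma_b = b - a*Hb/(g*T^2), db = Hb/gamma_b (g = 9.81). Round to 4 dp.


a = 43.8 * (1 - exp(-19 * m))
exp(-19 * 0.064) = exp(-1.2160) = 0.296413
a = 43.8 * (1 - 0.296413) = 30.817091
b = 1.56 / (1 + exp(-19.5 * m))
exp(-19.5 * 0.064) = exp(-1.2480) = 0.287078
b = 1.56 / (1 + 0.287078) = 1.212047
Hb / (g * T^2) = 1.39 / (9.81 * 12.4^2) = 1.39 / 1508.3856 = 0.00092152
gamma_b = b - a * Hb/(g*T^2) = 1.212047 - 30.817091 * 0.00092152 = 1.183649
db = Hb / gamma_b = 1.39 / 1.183649
db = 1.1743 m

1.1743


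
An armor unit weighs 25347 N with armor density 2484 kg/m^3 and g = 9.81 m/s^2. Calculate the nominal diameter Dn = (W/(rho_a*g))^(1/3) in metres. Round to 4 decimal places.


V = W / (rho_a * g)
V = 25347 / (2484 * 9.81)
V = 25347 / 24368.04
V = 1.040174 m^3
Dn = V^(1/3) = 1.040174^(1/3)
Dn = 1.0132 m

1.0132


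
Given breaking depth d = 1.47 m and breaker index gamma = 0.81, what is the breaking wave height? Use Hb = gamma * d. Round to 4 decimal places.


Hb = gamma * d
Hb = 0.81 * 1.47
Hb = 1.1907 m

1.1907


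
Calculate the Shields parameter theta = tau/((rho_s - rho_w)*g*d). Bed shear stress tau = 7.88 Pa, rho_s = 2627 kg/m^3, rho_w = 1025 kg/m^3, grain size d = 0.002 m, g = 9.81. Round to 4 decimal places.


theta = tau / ((rho_s - rho_w) * g * d)
rho_s - rho_w = 2627 - 1025 = 1602
Denominator = 1602 * 9.81 * 0.002 = 31.431240
theta = 7.88 / 31.431240
theta = 0.2507

0.2507
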